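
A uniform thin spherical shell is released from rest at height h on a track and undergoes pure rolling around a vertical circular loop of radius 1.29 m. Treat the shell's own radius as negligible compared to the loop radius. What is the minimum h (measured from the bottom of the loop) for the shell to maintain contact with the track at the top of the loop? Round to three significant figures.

For this body I = (2/3)MR², i.e. k = I/(MR²) = 2/3.
At the top of the loop, the minimum-contact condition is Mg = Mv_top²/r, so v_top² = gr.
With ω = v/R, the kinetic energy at speed v is ½(1+k)Mv² = (5/6)Mv².
Energy conservation from release (height h) to the top (height 2r): Mgh = Mg(2r) + (5/6)M·gr.
Thus h_min = 2r + (1+k)r/2 = r(2 + 1.667/2) = 1.29 × 2.833 ≈ 3.66 m.

h_min ≈ 3.66 m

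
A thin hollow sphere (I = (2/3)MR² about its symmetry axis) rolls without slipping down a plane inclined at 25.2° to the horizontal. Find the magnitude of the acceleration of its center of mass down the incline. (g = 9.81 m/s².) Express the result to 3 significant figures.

a ≈ 2.51 m/s²

For this body I = (2/3)MR², i.e. k = I/(MR²) = 2/3.
Translational: Mg sinθ − f = Ma. Rotational about the CM: fR = Iα = kMRa, so f = kMa.
Eliminating f: Mg sinθ = (1+k)Ma, so a = g sinθ/(1+k) = 9.81 × sin25.2° / 1.667 ≈ 2.51 m/s².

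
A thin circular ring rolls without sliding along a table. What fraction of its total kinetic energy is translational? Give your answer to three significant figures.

fraction ≈ 0.500

With I = MR², the ratio k = I/(MR²) is 1.
Since ω = v/R, the translational part is ½Mv² and the rotational part is ½I(v/R)² = ½kMv²; the total is ½(1+k)Mv².
The translational fraction is therefore 1/(1+k) = 1/2 ≈ 0.500.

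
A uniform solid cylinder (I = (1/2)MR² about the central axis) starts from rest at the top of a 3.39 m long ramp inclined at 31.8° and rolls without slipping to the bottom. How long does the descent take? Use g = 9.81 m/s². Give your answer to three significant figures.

t ≈ 1.40 s

With I = (1/2)MR², the ratio k = I/(MR²) is 0.5.
Translational: Mg sinθ − f = Ma. Rotational about the CM: fR = Iα = kMRa, so f = kMa.
Hence a = g sinθ/(1+k) = 9.81×sin31.8°/1.5 = 3.446 m/s².
Starting from rest, L = ½at², so t = √(2L/a) = √(2×3.39/3.446) ≈ 1.40 s.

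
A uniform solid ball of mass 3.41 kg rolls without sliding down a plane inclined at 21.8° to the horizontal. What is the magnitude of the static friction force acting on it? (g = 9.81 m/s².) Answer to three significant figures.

f ≈ 3.55 N

For this body I = (2/5)MR², i.e. k = I/(MR²) = 0.4.
Along the incline Mg sinθ − f = Ma, and torque about the center fR = Iα = kMR²(a/R) gives f = kMa.
Combining, a = g sinθ/(1+k) and f = kMa = kMg sinθ/(1+k).
f = 0.4 × 3.41 × 9.81 × sin21.8° / 1.4 ≈ 3.55 N.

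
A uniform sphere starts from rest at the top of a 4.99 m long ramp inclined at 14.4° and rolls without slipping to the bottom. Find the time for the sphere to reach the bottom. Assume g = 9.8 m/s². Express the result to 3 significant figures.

t ≈ 2.39 s

With I = (2/5)MR², the ratio k = I/(MR²) is 0.4.
Along the incline Mg sinθ − f = Ma, and torque about the center fR = Iα = kMR²(a/R) gives f = kMa.
Hence a = g sinθ/(1+k) = 9.8×sin14.4°/1.4 = 1.741 m/s².
Starting from rest, L = ½at², so t = √(2L/a) = √(2×4.99/1.741) ≈ 2.39 s.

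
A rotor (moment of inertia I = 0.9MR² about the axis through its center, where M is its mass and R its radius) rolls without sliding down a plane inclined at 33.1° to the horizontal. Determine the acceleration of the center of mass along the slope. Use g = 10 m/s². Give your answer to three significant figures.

With I = 0.9MR², the ratio k = I/(MR²) is 0.9.
Translational: Mg sinθ − f = Ma. Rotational about the CM: fR = Iα = kMRa, so f = kMa.
Eliminating f: Mg sinθ = (1+k)Ma, so a = g sinθ/(1+k) = 10 × sin33.1° / 1.9 ≈ 2.87 m/s².

a ≈ 2.87 m/s²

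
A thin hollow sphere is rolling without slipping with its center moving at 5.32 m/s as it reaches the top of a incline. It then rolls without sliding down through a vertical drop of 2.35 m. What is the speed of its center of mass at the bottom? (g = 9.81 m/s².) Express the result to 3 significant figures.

v ≈ 7.48 m/s

With I = (2/3)MR², the ratio k = I/(MR²) is 2/3.
The rolling condition ω = v/R makes the rotational term ½I(v/R)² = ½kMv², so KE_total = ½(1+k)Mv² = (5/6)Mv².
Conserving energy between top and bottom: (5/6)Mv² = (5/6)Mv₀² + Mgh, hence v² = v₀² + 2gh/(1+k).
v = √(5.32² + 2×9.81×2.35/1.667) = √55.97 ≈ 7.48 m/s.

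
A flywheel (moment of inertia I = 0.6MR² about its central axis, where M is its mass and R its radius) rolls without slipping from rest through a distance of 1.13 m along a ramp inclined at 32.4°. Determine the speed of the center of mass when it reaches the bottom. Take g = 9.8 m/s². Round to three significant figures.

v ≈ 2.72 m/s

Here I = 0.6MR², so the shape factor k = I/(MR²) = 0.6.
The rolling condition ω = v/R makes the rotational term ½I(v/R)² = ½kMv², so KE_total = ½(1+k)Mv² = (4/5)Mv².
The vertical drop is h = L sinθ = 1.13 × sin32.4° = 0.6055 m.
Energy conservation: Mgh = (4/5)Mv², so v = √(2gh/(1+k)) = √(2 × 9.8 × 0.6055 / 1.6) ≈ 2.72 m/s.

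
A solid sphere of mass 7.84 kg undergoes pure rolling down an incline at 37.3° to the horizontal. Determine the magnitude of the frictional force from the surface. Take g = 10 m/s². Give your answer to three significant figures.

For this body I = (2/5)MR², i.e. k = I/(MR²) = 0.4.
Along the incline Mg sinθ − f = Ma, and torque about the center fR = Iα = kMR²(a/R) gives f = kMa.
Combining, a = g sinθ/(1+k) and f = kMa = kMg sinθ/(1+k).
f = 0.4 × 7.84 × 10 × sin37.3° / 1.4 ≈ 13.6 N.

f ≈ 13.6 N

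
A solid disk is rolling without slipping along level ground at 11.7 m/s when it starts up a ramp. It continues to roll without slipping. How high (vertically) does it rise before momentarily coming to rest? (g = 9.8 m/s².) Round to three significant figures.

Here I = (1/2)MR², so the shape factor k = I/(MR²) = 0.5.
Since it rolls without slipping, ω = v/R and KE = ½Mv² + ½Iω² = ½(1+k)Mv² = (3/4)Mv².
All of this converts to potential energy at the highest point: (3/4)Mv₀² = Mgh.
Thus h = (1+k)v₀²/(2g) = 1.5 × 11.7² / (2 × 9.8) ≈ 10.5 m.

h ≈ 10.5 m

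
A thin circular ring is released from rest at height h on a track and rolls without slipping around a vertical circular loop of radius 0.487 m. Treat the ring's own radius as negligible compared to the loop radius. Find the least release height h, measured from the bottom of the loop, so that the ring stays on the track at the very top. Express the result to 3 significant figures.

h_min ≈ 1.46 m

Here I = MR², so the shape factor k = I/(MR²) = 1.
At the top of the loop, the minimum-contact condition is Mg = Mv_top²/r, so v_top² = gr.
With ω = v/R, the kinetic energy at speed v is ½(1+k)Mv² = Mv².
Energy conservation from release (height h) to the top (height 2r): Mgh = Mg(2r) + M·gr.
Thus h_min = 2r + (1+k)r/2 = r(2 + 2/2) = 0.487 × 3 ≈ 1.46 m.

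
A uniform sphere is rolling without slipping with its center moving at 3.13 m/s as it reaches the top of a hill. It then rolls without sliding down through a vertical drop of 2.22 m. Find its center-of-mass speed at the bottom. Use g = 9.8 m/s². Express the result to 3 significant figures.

Here I = (2/5)MR², so the shape factor k = I/(MR²) = 0.4.
Since it rolls without slipping, ω = v/R and KE = ½Mv² + ½Iω² = ½(1+k)Mv² = (7/10)Mv².
Energy conservation: (7/10)Mv₀² + Mgh = (7/10)Mv², so v² = v₀² + 2gh/(1+k).
v = √(3.13² + 2×9.8×2.22/1.4) = √40.88 ≈ 6.39 m/s.

v ≈ 6.39 m/s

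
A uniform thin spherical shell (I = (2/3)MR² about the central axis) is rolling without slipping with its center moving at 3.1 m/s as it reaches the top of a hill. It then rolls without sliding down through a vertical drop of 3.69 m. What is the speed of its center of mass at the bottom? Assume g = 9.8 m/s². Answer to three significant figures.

v ≈ 7.28 m/s

Here I = (2/3)MR², so the shape factor k = I/(MR²) = 2/3.
Rolling without slipping gives ω = v/R, so the total kinetic energy is ½Mv² + ½Iω² = ½(1+k)Mv² = (5/6)Mv².
Conserving energy between top and bottom: (5/6)Mv² = (5/6)Mv₀² + Mgh, hence v² = v₀² + 2gh/(1+k).
v = √(3.1² + 2×9.8×3.69/1.667) = √53 ≈ 7.28 m/s.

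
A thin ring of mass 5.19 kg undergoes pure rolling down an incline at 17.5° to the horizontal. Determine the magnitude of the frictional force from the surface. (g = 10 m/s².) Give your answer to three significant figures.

The moment of inertia is MR², giving k ≡ I/(MR²) = 1.
Translational: Mg sinθ − f = Ma. Rotational about the CM: fR = Iα = kMRa, so f = kMa.
Combining, a = g sinθ/(1+k) and f = kMa = kMg sinθ/(1+k).
f = 1 × 5.19 × 10 × sin17.5° / 2 ≈ 7.80 N.

f ≈ 7.80 N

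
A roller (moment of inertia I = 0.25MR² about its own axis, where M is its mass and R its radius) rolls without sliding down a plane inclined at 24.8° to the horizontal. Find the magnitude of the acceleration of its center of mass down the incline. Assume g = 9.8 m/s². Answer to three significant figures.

For this body I = 0.25MR², i.e. k = I/(MR²) = 0.25.
Newton's second law down the slope: Mg sinθ − f = Ma. The torque equation fR = Iα (with α = a/R) gives f = kMa.
Eliminating f: Mg sinθ = (1+k)Ma, so a = g sinθ/(1+k) = 9.8 × sin24.8° / 1.25 ≈ 3.29 m/s².

a ≈ 3.29 m/s²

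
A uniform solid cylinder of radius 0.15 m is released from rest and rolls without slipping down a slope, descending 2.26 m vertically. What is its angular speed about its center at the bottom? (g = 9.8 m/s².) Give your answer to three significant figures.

With I = (1/2)MR², the ratio k = I/(MR²) is 0.5.
Since it rolls without slipping, ω = v/R and KE = ½Mv² + ½Iω² = ½(1+k)Mv² = (3/4)Mv².
Energy conservation Mgh = ½(1+k)Mv² gives v = √(2gh/(1+k)) = √(2 × 9.8 × 2.26 / 1.5) = 5.434 m/s.
Then ω = v/R = 5.434 / 0.15 ≈ 36.2 rad/s.

ω ≈ 36.2 rad/s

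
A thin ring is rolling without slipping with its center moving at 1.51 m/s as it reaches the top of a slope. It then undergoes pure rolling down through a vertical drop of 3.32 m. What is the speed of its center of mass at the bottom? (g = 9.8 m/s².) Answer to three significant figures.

v ≈ 5.90 m/s

For this body I = MR², i.e. k = I/(MR²) = 1.
Pure rolling means v = ωR; then KE = ½Mv² + ½I(v/R)² = ½(1+k)Mv² = Mv².
Energy conservation: Mv₀² + Mgh = Mv², so v² = v₀² + 2gh/(1+k).
v = √(1.51² + 2×9.8×3.32/2) = √34.82 ≈ 5.90 m/s.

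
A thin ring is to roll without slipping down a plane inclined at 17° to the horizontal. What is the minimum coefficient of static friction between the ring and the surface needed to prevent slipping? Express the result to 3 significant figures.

μ_min ≈ 0.153

With I = MR², the ratio k = I/(MR²) is 1.
Translational: Mg sinθ − f = Ma. Rotational about the CM: fR = Iα = kMRa, so f = kMa.
These give a = g sinθ/(1+k) and the required friction f = kMg sinθ/(1+k).
The normal force is N = Mg cosθ, so μ_min = f/N = k tanθ/(1+k).
μ_min = 1 × tan17° / 2 ≈ 0.153.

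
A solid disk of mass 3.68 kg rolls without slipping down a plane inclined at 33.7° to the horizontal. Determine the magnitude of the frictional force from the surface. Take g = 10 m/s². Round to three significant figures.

f ≈ 6.81 N

With I = (1/2)MR², the ratio k = I/(MR²) is 0.5.
Newton's second law down the slope: Mg sinθ − f = Ma. The torque equation fR = Iα (with α = a/R) gives f = kMa.
Combining, a = g sinθ/(1+k) and f = kMa = kMg sinθ/(1+k).
f = 0.5 × 3.68 × 10 × sin33.7° / 1.5 ≈ 6.81 N.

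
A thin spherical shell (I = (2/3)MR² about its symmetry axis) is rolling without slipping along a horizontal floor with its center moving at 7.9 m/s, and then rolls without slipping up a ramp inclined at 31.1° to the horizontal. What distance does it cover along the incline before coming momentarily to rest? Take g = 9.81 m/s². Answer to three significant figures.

The moment of inertia is (2/3)MR², giving k ≡ I/(MR²) = 2/3.
Rolling without slipping gives ω = v/R, so the total kinetic energy is ½Mv² + ½Iω² = ½(1+k)Mv² = (5/6)Mv².
Setting this equal to Mgh gives the vertical rise h = (1+k)v₀²/(2g) = 1.667×7.9²/(2×9.81) = 5.302 m.
Along the incline, d = h/sinθ = 5.302/sin31.1° ≈ 10.3 m.

d ≈ 10.3 m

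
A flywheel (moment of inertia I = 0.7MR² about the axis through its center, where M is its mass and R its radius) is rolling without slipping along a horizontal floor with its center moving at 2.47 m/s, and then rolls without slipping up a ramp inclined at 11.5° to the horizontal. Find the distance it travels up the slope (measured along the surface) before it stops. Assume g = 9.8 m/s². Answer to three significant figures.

For this body I = 0.7MR², i.e. k = I/(MR²) = 0.7.
Pure rolling means v = ωR; then KE = ½Mv² + ½I(v/R)² = ½(1+k)Mv² = (17/20)Mv².
Setting this equal to Mgh gives the vertical rise h = (1+k)v₀²/(2g) = 1.7×2.47²/(2×9.8) = 0.5292 m.
Along the incline, d = h/sinθ = 0.5292/sin11.5° ≈ 2.65 m.

d ≈ 2.65 m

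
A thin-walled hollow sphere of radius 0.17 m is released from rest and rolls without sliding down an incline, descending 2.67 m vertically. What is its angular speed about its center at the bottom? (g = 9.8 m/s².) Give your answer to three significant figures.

ω ≈ 33.0 rad/s

The moment of inertia is (2/3)MR², giving k ≡ I/(MR²) = 2/3.
Rolling without slipping gives ω = v/R, so the total kinetic energy is ½Mv² + ½Iω² = ½(1+k)Mv² = (5/6)Mv².
Energy conservation Mgh = ½(1+k)Mv² gives v = √(2gh/(1+k)) = √(2 × 9.8 × 2.67 / 1.667) = 5.603 m/s.
The angular speed follows from ω = v/R = 5.603/0.17 ≈ 33.0 rad/s.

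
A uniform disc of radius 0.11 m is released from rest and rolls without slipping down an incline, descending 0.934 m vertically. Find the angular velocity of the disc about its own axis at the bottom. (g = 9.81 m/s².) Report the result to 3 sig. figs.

ω ≈ 31.8 rad/s

For this body I = (1/2)MR², i.e. k = I/(MR²) = 0.5.
Rolling without slipping gives ω = v/R, so the total kinetic energy is ½Mv² + ½Iω² = ½(1+k)Mv² = (3/4)Mv².
Energy conservation Mgh = ½(1+k)Mv² gives v = √(2gh/(1+k)) = √(2 × 9.81 × 0.934 / 1.5) = 3.495 m/s.
Then ω = v/R = 3.495 / 0.11 ≈ 31.8 rad/s.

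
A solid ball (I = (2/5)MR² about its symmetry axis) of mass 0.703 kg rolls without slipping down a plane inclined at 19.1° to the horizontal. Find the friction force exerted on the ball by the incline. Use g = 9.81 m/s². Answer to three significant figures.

f ≈ 0.645 N

Here I = (2/5)MR², so the shape factor k = I/(MR²) = 0.4.
Along the incline Mg sinθ − f = Ma, and torque about the center fR = Iα = kMR²(a/R) gives f = kMa.
Combining, a = g sinθ/(1+k) and f = kMa = kMg sinθ/(1+k).
f = 0.4 × 0.703 × 9.81 × sin19.1° / 1.4 ≈ 0.645 N.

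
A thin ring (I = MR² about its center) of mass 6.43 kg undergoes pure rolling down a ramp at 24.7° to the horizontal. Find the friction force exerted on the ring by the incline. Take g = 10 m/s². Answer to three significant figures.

The moment of inertia is MR², giving k ≡ I/(MR²) = 1.
Along the incline Mg sinθ − f = Ma, and torque about the center fR = Iα = kMR²(a/R) gives f = kMa.
Combining, a = g sinθ/(1+k) and f = kMa = kMg sinθ/(1+k).
f = 1 × 6.43 × 10 × sin24.7° / 2 ≈ 13.4 N.

f ≈ 13.4 N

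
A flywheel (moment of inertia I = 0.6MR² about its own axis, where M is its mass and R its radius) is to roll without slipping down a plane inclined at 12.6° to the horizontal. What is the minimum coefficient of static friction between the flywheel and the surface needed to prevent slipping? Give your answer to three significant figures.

Here I = 0.6MR², so the shape factor k = I/(MR²) = 0.6.
Translational: Mg sinθ − f = Ma. Rotational about the CM: fR = Iα = kMRa, so f = kMa.
These give a = g sinθ/(1+k) and the required friction f = kMg sinθ/(1+k).
The normal force is N = Mg cosθ, so μ_min = f/N = k tanθ/(1+k).
μ_min = 0.6 × tan12.6° / 1.6 ≈ 0.0838.

μ_min ≈ 0.0838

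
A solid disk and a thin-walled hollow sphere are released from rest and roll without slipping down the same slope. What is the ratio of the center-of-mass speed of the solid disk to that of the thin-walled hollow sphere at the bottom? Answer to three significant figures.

Each satisfies Mgh = ½(1+k)Mv² with k = I/(MR²), so v ∝ 1/√(1+k).
For the solid disk k = 0.5; for the thin-walled hollow sphere k = 2/3.
v₁/v₂ = √((1+k₂)/(1+k₁)) = √(1.667/1.5) ≈ 1.05.

v_ratio ≈ 1.05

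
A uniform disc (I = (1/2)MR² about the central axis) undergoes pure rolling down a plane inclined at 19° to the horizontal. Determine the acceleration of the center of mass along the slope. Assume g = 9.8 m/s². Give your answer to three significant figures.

a ≈ 2.13 m/s²

For this body I = (1/2)MR², i.e. k = I/(MR²) = 0.5.
Translational: Mg sinθ − f = Ma. Rotational about the CM: fR = Iα = kMRa, so f = kMa.
Eliminating f: Mg sinθ = (1+k)Ma, so a = g sinθ/(1+k) = 9.8 × sin19° / 1.5 ≈ 2.13 m/s².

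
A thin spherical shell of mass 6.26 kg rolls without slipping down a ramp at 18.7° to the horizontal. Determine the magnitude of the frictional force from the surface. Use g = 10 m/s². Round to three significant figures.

The moment of inertia is (2/3)MR², giving k ≡ I/(MR²) = 2/3.
Newton's second law down the slope: Mg sinθ − f = Ma. The torque equation fR = Iα (with α = a/R) gives f = kMa.
Combining, a = g sinθ/(1+k) and f = kMa = kMg sinθ/(1+k).
f = (2/3) × 6.26 × 10 × sin18.7° / 1.667 ≈ 8.03 N.

f ≈ 8.03 N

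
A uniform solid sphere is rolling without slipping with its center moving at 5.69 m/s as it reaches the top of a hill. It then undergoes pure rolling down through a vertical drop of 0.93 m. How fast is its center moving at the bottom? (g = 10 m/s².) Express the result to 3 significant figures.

With I = (2/5)MR², the ratio k = I/(MR²) is 0.4.
The rolling condition ω = v/R makes the rotational term ½I(v/R)² = ½kMv², so KE_total = ½(1+k)Mv² = (7/10)Mv².
Conserving energy between top and bottom: (7/10)Mv² = (7/10)Mv₀² + Mgh, hence v² = v₀² + 2gh/(1+k).
v = √(5.69² + 2×10×0.93/1.4) = √45.66 ≈ 6.76 m/s.

v ≈ 6.76 m/s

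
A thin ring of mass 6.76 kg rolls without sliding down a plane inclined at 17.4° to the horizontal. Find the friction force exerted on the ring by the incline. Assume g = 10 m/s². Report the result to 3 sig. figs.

For this body I = MR², i.e. k = I/(MR²) = 1.
Translational: Mg sinθ − f = Ma. Rotational about the CM: fR = Iα = kMRa, so f = kMa.
Combining, a = g sinθ/(1+k) and f = kMa = kMg sinθ/(1+k).
f = 1 × 6.76 × 10 × sin17.4° / 2 ≈ 10.1 N.

f ≈ 10.1 N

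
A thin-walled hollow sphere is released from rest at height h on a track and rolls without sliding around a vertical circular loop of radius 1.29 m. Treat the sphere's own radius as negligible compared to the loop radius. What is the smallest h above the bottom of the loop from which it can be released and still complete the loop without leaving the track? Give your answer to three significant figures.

The moment of inertia is (2/3)MR², giving k ≡ I/(MR²) = 2/3.
At the top, contact is just lost when gravity alone supplies the centripetal force: Mg = Mv_top²/r, i.e. v_top² = gr.
With ω = v/R, the kinetic energy at speed v is ½(1+k)Mv² = (5/6)Mv².
Energy conservation from release (height h) to the top (height 2r): Mgh = Mg(2r) + (5/6)M·gr.
Thus h_min = 2r + (1+k)r/2 = r(2 + 1.667/2) = 1.29 × 2.833 ≈ 3.66 m.

h_min ≈ 3.66 m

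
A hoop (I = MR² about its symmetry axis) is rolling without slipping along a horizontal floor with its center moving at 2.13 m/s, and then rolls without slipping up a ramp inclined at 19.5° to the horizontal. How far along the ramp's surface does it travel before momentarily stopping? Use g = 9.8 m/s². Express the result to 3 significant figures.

d ≈ 1.39 m

Here I = MR², so the shape factor k = I/(MR²) = 1.
Rolling without slipping gives ω = v/R, so the total kinetic energy is ½Mv² + ½Iω² = ½(1+k)Mv² = Mv².
Setting this equal to Mgh gives the vertical rise h = (1+k)v₀²/(2g) = 2×2.13²/(2×9.8) = 0.4629 m.
Along the incline, d = h/sinθ = 0.4629/sin19.5° ≈ 1.39 m.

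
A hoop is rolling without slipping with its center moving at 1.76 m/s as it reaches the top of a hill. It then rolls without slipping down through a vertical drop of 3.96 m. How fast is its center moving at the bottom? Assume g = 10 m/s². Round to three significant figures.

Here I = MR², so the shape factor k = I/(MR²) = 1.
Since it rolls without slipping, ω = v/R and KE = ½Mv² + ½Iω² = ½(1+k)Mv² = Mv².
Energy conservation: Mv₀² + Mgh = Mv², so v² = v₀² + 2gh/(1+k).
v = √(1.76² + 2×10×3.96/2) = √42.7 ≈ 6.53 m/s.

v ≈ 6.53 m/s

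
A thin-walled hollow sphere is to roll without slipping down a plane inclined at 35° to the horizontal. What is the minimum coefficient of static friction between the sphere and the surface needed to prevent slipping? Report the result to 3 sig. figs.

μ_min ≈ 0.280

For this body I = (2/3)MR², i.e. k = I/(MR²) = 2/3.
Newton's second law down the slope: Mg sinθ − f = Ma. The torque equation fR = Iα (with α = a/R) gives f = kMa.
These give a = g sinθ/(1+k) and the required friction f = kMg sinθ/(1+k).
With N = Mg cosθ, the no-slip condition f ≤ μN gives μ_min = f/N = k tanθ/(1+k).
μ_min = (2/3) × tan35° / 1.667 ≈ 0.280.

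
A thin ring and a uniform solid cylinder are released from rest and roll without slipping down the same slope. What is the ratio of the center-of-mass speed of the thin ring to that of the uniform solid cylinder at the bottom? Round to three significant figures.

Each satisfies Mgh = ½(1+k)Mv² with k = I/(MR²), so v ∝ 1/√(1+k).
For the thin ring k = 1; for the uniform solid cylinder k = 0.5.
v₁/v₂ = √((1+k₂)/(1+k₁)) = √(1.5/2) ≈ 0.866.

v_ratio ≈ 0.866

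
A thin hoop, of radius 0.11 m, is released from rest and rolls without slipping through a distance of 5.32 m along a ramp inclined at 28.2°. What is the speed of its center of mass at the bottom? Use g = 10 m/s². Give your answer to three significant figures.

v ≈ 5.01 m/s

For this body I = MR², i.e. k = I/(MR²) = 1.
Rolling without slipping gives ω = v/R, so the total kinetic energy is ½Mv² + ½Iω² = ½(1+k)Mv² = Mv².
The vertical drop is h = L sinθ = 5.32 × sin28.2° = 2.514 m.
Setting Mgh = Mv² gives v = √(2gh/(1+k)) = √(2·10·2.514/2) ≈ 5.01 m/s.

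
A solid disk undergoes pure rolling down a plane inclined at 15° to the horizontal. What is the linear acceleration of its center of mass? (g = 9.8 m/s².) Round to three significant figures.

a ≈ 1.69 m/s²

With I = (1/2)MR², the ratio k = I/(MR²) is 0.5.
Along the incline Mg sinθ − f = Ma, and torque about the center fR = Iα = kMR²(a/R) gives f = kMa.
Eliminating f: Mg sinθ = (1+k)Ma, so a = g sinθ/(1+k) = 9.8 × sin15° / 1.5 ≈ 1.69 m/s².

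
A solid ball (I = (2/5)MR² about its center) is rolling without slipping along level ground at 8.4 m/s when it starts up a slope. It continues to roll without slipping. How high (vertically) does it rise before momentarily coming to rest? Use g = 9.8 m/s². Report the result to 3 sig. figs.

h ≈ 5.04 m

With I = (2/5)MR², the ratio k = I/(MR²) is 0.4.
Pure rolling means v = ωR; then KE = ½Mv² + ½I(v/R)² = ½(1+k)Mv² = (7/10)Mv².
At the top the kinetic energy is zero, so (7/10)Mv₀² = Mgh.
Thus h = (1+k)v₀²/(2g) = 1.4 × 8.4² / (2 × 9.8) ≈ 5.04 m.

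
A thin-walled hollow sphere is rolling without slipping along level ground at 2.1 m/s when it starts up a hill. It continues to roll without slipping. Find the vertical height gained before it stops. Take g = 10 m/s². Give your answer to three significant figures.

With I = (2/3)MR², the ratio k = I/(MR²) is 2/3.
The rolling condition ω = v/R makes the rotational term ½I(v/R)² = ½kMv², so KE_total = ½(1+k)Mv² = (5/6)Mv².
All of this converts to potential energy at the highest point: (5/6)Mv₀² = Mgh.
Thus h = (1+k)v₀²/(2g) = 1.667 × 2.1² / (2 × 10) ≈ 0.368 m.

h ≈ 0.368 m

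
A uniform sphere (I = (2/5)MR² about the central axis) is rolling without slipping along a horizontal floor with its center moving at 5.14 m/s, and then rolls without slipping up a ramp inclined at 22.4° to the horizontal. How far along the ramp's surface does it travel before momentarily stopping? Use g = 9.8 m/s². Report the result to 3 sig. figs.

With I = (2/5)MR², the ratio k = I/(MR²) is 0.4.
The rolling condition ω = v/R makes the rotational term ½I(v/R)² = ½kMv², so KE_total = ½(1+k)Mv² = (7/10)Mv².
Setting this equal to Mgh gives the vertical rise h = (1+k)v₀²/(2g) = 1.4×5.14²/(2×9.8) = 1.887 m.
Along the incline, d = h/sinθ = 1.887/sin22.4° ≈ 4.95 m.

d ≈ 4.95 m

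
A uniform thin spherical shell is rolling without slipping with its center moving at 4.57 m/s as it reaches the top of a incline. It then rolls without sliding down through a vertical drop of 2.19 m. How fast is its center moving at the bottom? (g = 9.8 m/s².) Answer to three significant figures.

With I = (2/3)MR², the ratio k = I/(MR²) is 2/3.
The rolling condition ω = v/R makes the rotational term ½I(v/R)² = ½kMv², so KE_total = ½(1+k)Mv² = (5/6)Mv².
Energy conservation: (5/6)Mv₀² + Mgh = (5/6)Mv², so v² = v₀² + 2gh/(1+k).
v = √(4.57² + 2×9.8×2.19/1.667) = √46.64 ≈ 6.83 m/s.

v ≈ 6.83 m/s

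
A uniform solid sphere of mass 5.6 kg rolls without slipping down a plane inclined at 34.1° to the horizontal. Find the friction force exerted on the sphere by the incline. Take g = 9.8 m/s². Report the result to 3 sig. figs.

For this body I = (2/5)MR², i.e. k = I/(MR²) = 0.4.
Translational: Mg sinθ − f = Ma. Rotational about the CM: fR = Iα = kMRa, so f = kMa.
Combining, a = g sinθ/(1+k) and f = kMa = kMg sinθ/(1+k).
f = 0.4 × 5.6 × 9.8 × sin34.1° / 1.4 ≈ 8.79 N.

f ≈ 8.79 N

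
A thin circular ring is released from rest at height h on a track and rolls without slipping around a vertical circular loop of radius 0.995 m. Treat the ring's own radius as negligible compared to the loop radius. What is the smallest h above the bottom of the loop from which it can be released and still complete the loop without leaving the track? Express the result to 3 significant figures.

h_min ≈ 2.99 m

Here I = MR², so the shape factor k = I/(MR²) = 1.
At the top of the loop, the minimum-contact condition is Mg = Mv_top²/r, so v_top² = gr.
With ω = v/R, the kinetic energy at speed v is ½(1+k)Mv² = Mv².
Energy conservation from release (height h) to the top (height 2r): Mgh = Mg(2r) + M·gr.
Thus h_min = 2r + (1+k)r/2 = r(2 + 2/2) = 0.995 × 3 ≈ 2.99 m.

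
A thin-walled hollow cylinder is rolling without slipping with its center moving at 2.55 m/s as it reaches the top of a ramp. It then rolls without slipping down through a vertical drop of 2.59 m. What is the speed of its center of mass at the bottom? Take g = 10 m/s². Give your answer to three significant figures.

Here I = MR², so the shape factor k = I/(MR²) = 1.
The rolling condition ω = v/R makes the rotational term ½I(v/R)² = ½kMv², so KE_total = ½(1+k)Mv² = Mv².
Energy conservation: Mv₀² + Mgh = Mv², so v² = v₀² + 2gh/(1+k).
v = √(2.55² + 2×10×2.59/2) = √32.4 ≈ 5.69 m/s.

v ≈ 5.69 m/s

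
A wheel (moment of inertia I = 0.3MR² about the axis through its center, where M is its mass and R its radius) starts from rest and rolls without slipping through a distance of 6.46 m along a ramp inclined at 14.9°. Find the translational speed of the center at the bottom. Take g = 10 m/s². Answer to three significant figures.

With I = 0.3MR², the ratio k = I/(MR²) is 0.3.
Rolling without slipping gives ω = v/R, so the total kinetic energy is ½Mv² + ½Iω² = ½(1+k)Mv² = (13/20)Mv².
The vertical drop is h = L sinθ = 6.46 × sin14.9° = 1.661 m.
Energy conservation: Mgh = (13/20)Mv², so v = √(2gh/(1+k)) = √(2 × 10 × 1.661 / 1.3) ≈ 5.06 m/s.

v ≈ 5.06 m/s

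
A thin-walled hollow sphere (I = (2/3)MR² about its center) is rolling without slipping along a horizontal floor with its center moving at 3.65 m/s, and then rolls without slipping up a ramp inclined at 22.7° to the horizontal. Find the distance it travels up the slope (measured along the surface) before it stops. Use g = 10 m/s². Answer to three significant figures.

Here I = (2/3)MR², so the shape factor k = I/(MR²) = 2/3.
The rolling condition ω = v/R makes the rotational term ½I(v/R)² = ½kMv², so KE_total = ½(1+k)Mv² = (5/6)Mv².
Setting this equal to Mgh gives the vertical rise h = (1+k)v₀²/(2g) = 1.667×3.65²/(2×10) = 1.11 m.
The distance along the slope is d = h/sinθ = 1.11/sin22.7° ≈ 2.88 m.

d ≈ 2.88 m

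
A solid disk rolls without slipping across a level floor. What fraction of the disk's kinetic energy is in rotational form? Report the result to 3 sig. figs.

Here I = (1/2)MR², so the shape factor k = I/(MR²) = 0.5.
With ω = v/R, KE_trans = ½Mv² and KE_rot = ½Iω² = ½kMv², so KE_total = ½(1+k)Mv².
The rotational fraction is therefore k/(1+k) = 0.5/1.5 ≈ 0.333.

fraction ≈ 0.333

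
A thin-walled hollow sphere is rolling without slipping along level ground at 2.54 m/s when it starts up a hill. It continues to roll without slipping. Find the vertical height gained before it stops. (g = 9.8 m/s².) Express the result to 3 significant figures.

h ≈ 0.549 m

For this body I = (2/3)MR², i.e. k = I/(MR²) = 2/3.
Since it rolls without slipping, ω = v/R and KE = ½Mv² + ½Iω² = ½(1+k)Mv² = (5/6)Mv².
At the top the kinetic energy is zero, so (5/6)Mv₀² = Mgh.
Thus h = (1+k)v₀²/(2g) = 1.667 × 2.54² / (2 × 9.8) ≈ 0.549 m.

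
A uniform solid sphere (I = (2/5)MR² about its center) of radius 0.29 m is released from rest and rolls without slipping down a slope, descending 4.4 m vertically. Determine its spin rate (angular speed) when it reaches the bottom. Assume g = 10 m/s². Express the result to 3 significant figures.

For this body I = (2/5)MR², i.e. k = I/(MR²) = 0.4.
Rolling without slipping gives ω = v/R, so the total kinetic energy is ½Mv² + ½Iω² = ½(1+k)Mv² = (7/10)Mv².
Energy conservation Mgh = ½(1+k)Mv² gives v = √(2gh/(1+k)) = √(2 × 10 × 4.4 / 1.4) = 7.928 m/s.
The angular speed follows from ω = v/R = 7.928/0.29 ≈ 27.3 rad/s.

ω ≈ 27.3 rad/s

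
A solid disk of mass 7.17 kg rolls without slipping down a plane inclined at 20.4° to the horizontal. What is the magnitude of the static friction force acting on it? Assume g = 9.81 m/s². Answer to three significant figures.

f ≈ 8.17 N

For this body I = (1/2)MR², i.e. k = I/(MR²) = 0.5.
Translational: Mg sinθ − f = Ma. Rotational about the CM: fR = Iα = kMRa, so f = kMa.
Combining, a = g sinθ/(1+k) and f = kMa = kMg sinθ/(1+k).
f = 0.5 × 7.17 × 9.81 × sin20.4° / 1.5 ≈ 8.17 N.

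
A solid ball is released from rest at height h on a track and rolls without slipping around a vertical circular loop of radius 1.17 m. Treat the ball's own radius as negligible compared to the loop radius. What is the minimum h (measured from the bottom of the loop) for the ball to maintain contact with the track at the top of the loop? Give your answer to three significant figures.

For this body I = (2/5)MR², i.e. k = I/(MR²) = 0.4.
At the top of the loop, the minimum-contact condition is Mg = Mv_top²/r, so v_top² = gr.
With ω = v/R, the kinetic energy at speed v is ½(1+k)Mv² = (7/10)Mv².
Energy conservation from release (height h) to the top (height 2r): Mgh = Mg(2r) + (7/10)M·gr.
Thus h_min = 2r + (1+k)r/2 = r(2 + 1.4/2) = 1.17 × 2.7 ≈ 3.16 m.

h_min ≈ 3.16 m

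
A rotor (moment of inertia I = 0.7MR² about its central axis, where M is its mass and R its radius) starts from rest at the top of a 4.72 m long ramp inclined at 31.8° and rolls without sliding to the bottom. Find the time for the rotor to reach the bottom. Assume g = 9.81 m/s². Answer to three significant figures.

The moment of inertia is 0.7MR², giving k ≡ I/(MR²) = 0.7.
Newton's second law down the slope: Mg sinθ − f = Ma. The torque equation fR = Iα (with α = a/R) gives f = kMa.
Hence a = g sinθ/(1+k) = 9.81×sin31.8°/1.7 = 3.041 m/s².
With constant a from rest, t = √(2L/a) = √(2·4.72/3.041) ≈ 1.76 s.

t ≈ 1.76 s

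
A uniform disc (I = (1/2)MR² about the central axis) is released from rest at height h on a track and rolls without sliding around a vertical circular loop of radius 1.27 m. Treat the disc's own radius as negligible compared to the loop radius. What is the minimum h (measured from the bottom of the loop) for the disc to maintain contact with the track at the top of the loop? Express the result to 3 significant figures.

For this body I = (1/2)MR², i.e. k = I/(MR²) = 0.5.
At the top, contact is just lost when gravity alone supplies the centripetal force: Mg = Mv_top²/r, i.e. v_top² = gr.
With ω = v/R, the kinetic energy at speed v is ½(1+k)Mv² = (3/4)Mv².
Energy conservation from release (height h) to the top (height 2r): Mgh = Mg(2r) + (3/4)M·gr.
Thus h_min = 2r + (1+k)r/2 = r(2 + 1.5/2) = 1.27 × 2.75 ≈ 3.49 m.

h_min ≈ 3.49 m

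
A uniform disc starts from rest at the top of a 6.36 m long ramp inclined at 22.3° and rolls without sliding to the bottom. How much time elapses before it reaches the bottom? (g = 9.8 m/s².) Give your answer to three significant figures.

Here I = (1/2)MR², so the shape factor k = I/(MR²) = 0.5.
Translational: Mg sinθ − f = Ma. Rotational about the CM: fR = Iα = kMRa, so f = kMa.
Hence a = g sinθ/(1+k) = 9.8×sin22.3°/1.5 = 2.479 m/s².
Starting from rest, L = ½at², so t = √(2L/a) = √(2×6.36/2.479) ≈ 2.27 s.

t ≈ 2.27 s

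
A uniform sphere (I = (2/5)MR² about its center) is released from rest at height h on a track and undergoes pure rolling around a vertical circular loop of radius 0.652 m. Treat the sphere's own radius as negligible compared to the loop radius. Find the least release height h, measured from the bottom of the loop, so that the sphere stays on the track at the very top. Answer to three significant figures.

The moment of inertia is (2/5)MR², giving k ≡ I/(MR²) = 0.4.
At the top, contact is just lost when gravity alone supplies the centripetal force: Mg = Mv_top²/r, i.e. v_top² = gr.
With ω = v/R, the kinetic energy at speed v is ½(1+k)Mv² = (7/10)Mv².
Energy conservation from release (height h) to the top (height 2r): Mgh = Mg(2r) + (7/10)M·gr.
Thus h_min = 2r + (1+k)r/2 = r(2 + 1.4/2) = 0.652 × 2.7 ≈ 1.76 m.

h_min ≈ 1.76 m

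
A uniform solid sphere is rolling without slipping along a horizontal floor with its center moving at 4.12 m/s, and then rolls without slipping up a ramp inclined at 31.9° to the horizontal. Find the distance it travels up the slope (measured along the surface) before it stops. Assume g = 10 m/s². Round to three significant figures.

d ≈ 2.25 m

Here I = (2/5)MR², so the shape factor k = I/(MR²) = 0.4.
The rolling condition ω = v/R makes the rotational term ½I(v/R)² = ½kMv², so KE_total = ½(1+k)Mv² = (7/10)Mv².
Setting this equal to Mgh gives the vertical rise h = (1+k)v₀²/(2g) = 1.4×4.12²/(2×10) = 1.188 m.
Along the incline, d = h/sinθ = 1.188/sin31.9° ≈ 2.25 m.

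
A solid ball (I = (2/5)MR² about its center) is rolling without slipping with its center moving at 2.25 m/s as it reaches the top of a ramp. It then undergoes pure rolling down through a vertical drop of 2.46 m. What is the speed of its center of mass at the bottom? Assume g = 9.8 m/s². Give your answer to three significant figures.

With I = (2/5)MR², the ratio k = I/(MR²) is 0.4.
Rolling without slipping gives ω = v/R, so the total kinetic energy is ½Mv² + ½Iω² = ½(1+k)Mv² = (7/10)Mv².
Energy conservation: (7/10)Mv₀² + Mgh = (7/10)Mv², so v² = v₀² + 2gh/(1+k).
v = √(2.25² + 2×9.8×2.46/1.4) = √39.5 ≈ 6.29 m/s.

v ≈ 6.29 m/s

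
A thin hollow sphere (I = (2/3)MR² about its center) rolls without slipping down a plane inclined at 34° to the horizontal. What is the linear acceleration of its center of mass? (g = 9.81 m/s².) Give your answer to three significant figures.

With I = (2/3)MR², the ratio k = I/(MR²) is 2/3.
Newton's second law down the slope: Mg sinθ − f = Ma. The torque equation fR = Iα (with α = a/R) gives f = kMa.
Eliminating f: Mg sinθ = (1+k)Ma, so a = g sinθ/(1+k) = 9.81 × sin34° / 1.667 ≈ 3.29 m/s².

a ≈ 3.29 m/s²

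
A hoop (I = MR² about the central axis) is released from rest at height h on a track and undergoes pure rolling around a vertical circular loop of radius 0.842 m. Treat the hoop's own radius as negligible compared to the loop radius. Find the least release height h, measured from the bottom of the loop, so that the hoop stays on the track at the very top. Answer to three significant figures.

h_min ≈ 2.53 m

With I = MR², the ratio k = I/(MR²) is 1.
At the top of the loop, the minimum-contact condition is Mg = Mv_top²/r, so v_top² = gr.
With ω = v/R, the kinetic energy at speed v is ½(1+k)Mv² = Mv².
Energy conservation from release (height h) to the top (height 2r): Mgh = Mg(2r) + M·gr.
Thus h_min = 2r + (1+k)r/2 = r(2 + 2/2) = 0.842 × 3 ≈ 2.53 m.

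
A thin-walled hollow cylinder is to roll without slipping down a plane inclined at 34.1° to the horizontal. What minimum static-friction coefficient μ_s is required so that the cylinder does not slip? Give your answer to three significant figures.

Here I = MR², so the shape factor k = I/(MR²) = 1.
Translational: Mg sinθ − f = Ma. Rotational about the CM: fR = Iα = kMRa, so f = kMa.
These give a = g sinθ/(1+k) and the required friction f = kMg sinθ/(1+k).
With N = Mg cosθ, the no-slip condition f ≤ μN gives μ_min = f/N = k tanθ/(1+k).
μ_min = 1 × tan34.1° / 2 ≈ 0.339.

μ_min ≈ 0.339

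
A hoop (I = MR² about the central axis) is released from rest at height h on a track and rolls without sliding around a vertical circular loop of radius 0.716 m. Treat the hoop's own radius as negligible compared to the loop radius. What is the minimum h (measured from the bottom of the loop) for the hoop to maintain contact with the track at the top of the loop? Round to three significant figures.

With I = MR², the ratio k = I/(MR²) is 1.
At the top, contact is just lost when gravity alone supplies the centripetal force: Mg = Mv_top²/r, i.e. v_top² = gr.
With ω = v/R, the kinetic energy at speed v is ½(1+k)Mv² = Mv².
Energy conservation from release (height h) to the top (height 2r): Mgh = Mg(2r) + M·gr.
Thus h_min = 2r + (1+k)r/2 = r(2 + 2/2) = 0.716 × 3 ≈ 2.15 m.

h_min ≈ 2.15 m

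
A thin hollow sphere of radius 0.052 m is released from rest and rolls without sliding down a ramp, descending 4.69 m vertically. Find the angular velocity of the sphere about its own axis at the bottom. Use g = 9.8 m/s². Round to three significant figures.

ω ≈ 143 rad/s

With I = (2/3)MR², the ratio k = I/(MR²) is 2/3.
The rolling condition ω = v/R makes the rotational term ½I(v/R)² = ½kMv², so KE_total = ½(1+k)Mv² = (5/6)Mv².
Energy conservation Mgh = ½(1+k)Mv² gives v = √(2gh/(1+k)) = √(2 × 9.8 × 4.69 / 1.667) = 7.427 m/s.
Then ω = v/R = 7.427 / 0.052 ≈ 143 rad/s.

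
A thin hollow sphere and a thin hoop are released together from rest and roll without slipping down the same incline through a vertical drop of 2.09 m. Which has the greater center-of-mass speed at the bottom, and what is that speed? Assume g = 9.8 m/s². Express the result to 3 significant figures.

the thin hollow sphere, at v ≈ 4.96 m/s

For rolling without slipping, Mgh = ½(1+k)Mv² where k = I/(MR²), so v = √(2gh/(1+k)).
Thin hollow sphere: k = 2/3, giving v = √(2×9.8×2.09/1.667) = 4.958 m/s.
Thin hoop: k = 1, giving v = √(2×9.8×2.09/2) = 4.526 m/s.
The smaller k wins: the thin hollow sphere, at ≈ 4.96 m/s.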